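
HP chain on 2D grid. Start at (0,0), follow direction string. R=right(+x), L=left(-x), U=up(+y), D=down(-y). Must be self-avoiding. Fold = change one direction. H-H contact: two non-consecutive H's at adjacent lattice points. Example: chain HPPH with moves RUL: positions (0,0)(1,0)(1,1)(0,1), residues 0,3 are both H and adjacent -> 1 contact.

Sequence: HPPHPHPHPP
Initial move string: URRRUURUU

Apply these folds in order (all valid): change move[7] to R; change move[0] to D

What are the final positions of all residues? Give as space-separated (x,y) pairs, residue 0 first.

Answer: (0,0) (0,-1) (1,-1) (2,-1) (3,-1) (3,0) (3,1) (4,1) (5,1) (5,2)

Derivation:
Initial moves: URRRUURUU
Fold: move[7]->R => URRRUURRU (positions: [(0, 0), (0, 1), (1, 1), (2, 1), (3, 1), (3, 2), (3, 3), (4, 3), (5, 3), (5, 4)])
Fold: move[0]->D => DRRRUURRU (positions: [(0, 0), (0, -1), (1, -1), (2, -1), (3, -1), (3, 0), (3, 1), (4, 1), (5, 1), (5, 2)])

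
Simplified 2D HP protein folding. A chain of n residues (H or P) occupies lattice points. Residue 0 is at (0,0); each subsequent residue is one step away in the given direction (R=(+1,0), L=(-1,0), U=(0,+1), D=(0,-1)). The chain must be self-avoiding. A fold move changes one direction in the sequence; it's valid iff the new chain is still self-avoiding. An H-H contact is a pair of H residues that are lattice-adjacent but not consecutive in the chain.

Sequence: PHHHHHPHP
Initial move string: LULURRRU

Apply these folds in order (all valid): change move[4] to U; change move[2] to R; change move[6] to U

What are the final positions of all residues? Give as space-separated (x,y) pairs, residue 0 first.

Answer: (0,0) (-1,0) (-1,1) (0,1) (0,2) (0,3) (1,3) (1,4) (1,5)

Derivation:
Initial moves: LULURRRU
Fold: move[4]->U => LULUURRU (positions: [(0, 0), (-1, 0), (-1, 1), (-2, 1), (-2, 2), (-2, 3), (-1, 3), (0, 3), (0, 4)])
Fold: move[2]->R => LURUURRU (positions: [(0, 0), (-1, 0), (-1, 1), (0, 1), (0, 2), (0, 3), (1, 3), (2, 3), (2, 4)])
Fold: move[6]->U => LURUURUU (positions: [(0, 0), (-1, 0), (-1, 1), (0, 1), (0, 2), (0, 3), (1, 3), (1, 4), (1, 5)])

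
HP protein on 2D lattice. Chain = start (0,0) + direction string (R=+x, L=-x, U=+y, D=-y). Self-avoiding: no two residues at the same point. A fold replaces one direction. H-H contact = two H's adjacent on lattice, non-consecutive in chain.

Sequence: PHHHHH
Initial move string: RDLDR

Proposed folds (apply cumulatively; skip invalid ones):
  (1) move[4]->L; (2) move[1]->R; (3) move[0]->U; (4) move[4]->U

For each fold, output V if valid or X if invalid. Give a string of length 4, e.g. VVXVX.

Initial: RDLDR -> [(0, 0), (1, 0), (1, -1), (0, -1), (0, -2), (1, -2)]
Fold 1: move[4]->L => RDLDL VALID
Fold 2: move[1]->R => RRLDL INVALID (collision), skipped
Fold 3: move[0]->U => UDLDL INVALID (collision), skipped
Fold 4: move[4]->U => RDLDU INVALID (collision), skipped

Answer: VXXX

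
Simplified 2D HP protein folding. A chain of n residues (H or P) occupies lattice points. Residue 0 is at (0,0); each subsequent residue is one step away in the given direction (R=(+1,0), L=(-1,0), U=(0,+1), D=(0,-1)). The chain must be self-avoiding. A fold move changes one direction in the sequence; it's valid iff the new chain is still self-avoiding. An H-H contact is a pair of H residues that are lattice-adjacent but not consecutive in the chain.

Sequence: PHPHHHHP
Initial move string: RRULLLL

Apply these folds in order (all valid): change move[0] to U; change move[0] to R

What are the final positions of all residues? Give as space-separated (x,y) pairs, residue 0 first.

Answer: (0,0) (1,0) (2,0) (2,1) (1,1) (0,1) (-1,1) (-2,1)

Derivation:
Initial moves: RRULLLL
Fold: move[0]->U => URULLLL (positions: [(0, 0), (0, 1), (1, 1), (1, 2), (0, 2), (-1, 2), (-2, 2), (-3, 2)])
Fold: move[0]->R => RRULLLL (positions: [(0, 0), (1, 0), (2, 0), (2, 1), (1, 1), (0, 1), (-1, 1), (-2, 1)])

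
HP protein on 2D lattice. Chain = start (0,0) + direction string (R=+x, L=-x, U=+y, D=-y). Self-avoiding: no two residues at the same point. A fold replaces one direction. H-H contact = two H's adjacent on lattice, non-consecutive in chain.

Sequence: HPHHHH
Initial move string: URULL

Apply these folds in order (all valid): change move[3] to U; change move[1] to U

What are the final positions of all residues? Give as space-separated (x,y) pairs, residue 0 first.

Answer: (0,0) (0,1) (0,2) (0,3) (0,4) (-1,4)

Derivation:
Initial moves: URULL
Fold: move[3]->U => URUUL (positions: [(0, 0), (0, 1), (1, 1), (1, 2), (1, 3), (0, 3)])
Fold: move[1]->U => UUUUL (positions: [(0, 0), (0, 1), (0, 2), (0, 3), (0, 4), (-1, 4)])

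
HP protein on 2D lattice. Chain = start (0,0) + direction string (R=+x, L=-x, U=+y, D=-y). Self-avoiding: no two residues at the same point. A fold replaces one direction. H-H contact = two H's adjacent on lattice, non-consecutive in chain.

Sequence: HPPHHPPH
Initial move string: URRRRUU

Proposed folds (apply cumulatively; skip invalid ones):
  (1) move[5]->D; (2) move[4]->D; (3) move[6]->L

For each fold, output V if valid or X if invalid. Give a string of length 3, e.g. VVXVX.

Initial: URRRRUU -> [(0, 0), (0, 1), (1, 1), (2, 1), (3, 1), (4, 1), (4, 2), (4, 3)]
Fold 1: move[5]->D => URRRRDU INVALID (collision), skipped
Fold 2: move[4]->D => URRRDUU INVALID (collision), skipped
Fold 3: move[6]->L => URRRRUL VALID

Answer: XXV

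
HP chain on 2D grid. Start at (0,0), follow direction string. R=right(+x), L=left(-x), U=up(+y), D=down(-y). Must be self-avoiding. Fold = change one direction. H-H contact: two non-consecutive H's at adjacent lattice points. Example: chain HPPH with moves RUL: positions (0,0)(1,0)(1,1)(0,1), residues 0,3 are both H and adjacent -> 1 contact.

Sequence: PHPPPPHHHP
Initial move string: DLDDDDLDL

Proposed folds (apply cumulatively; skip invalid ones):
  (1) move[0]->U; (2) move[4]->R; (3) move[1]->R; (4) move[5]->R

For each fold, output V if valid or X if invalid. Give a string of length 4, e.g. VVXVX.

Initial: DLDDDDLDL -> [(0, 0), (0, -1), (-1, -1), (-1, -2), (-1, -3), (-1, -4), (-1, -5), (-2, -5), (-2, -6), (-3, -6)]
Fold 1: move[0]->U => ULDDDDLDL VALID
Fold 2: move[4]->R => ULDDRDLDL VALID
Fold 3: move[1]->R => URDDRDLDL VALID
Fold 4: move[5]->R => URDDRRLDL INVALID (collision), skipped

Answer: VVVX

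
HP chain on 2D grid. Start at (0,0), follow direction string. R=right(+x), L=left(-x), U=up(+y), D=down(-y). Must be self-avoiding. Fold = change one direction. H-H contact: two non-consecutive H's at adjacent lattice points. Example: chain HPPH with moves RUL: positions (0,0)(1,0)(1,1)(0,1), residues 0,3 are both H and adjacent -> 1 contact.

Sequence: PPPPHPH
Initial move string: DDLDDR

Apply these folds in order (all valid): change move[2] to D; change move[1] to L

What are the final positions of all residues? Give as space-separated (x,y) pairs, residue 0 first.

Answer: (0,0) (0,-1) (-1,-1) (-1,-2) (-1,-3) (-1,-4) (0,-4)

Derivation:
Initial moves: DDLDDR
Fold: move[2]->D => DDDDDR (positions: [(0, 0), (0, -1), (0, -2), (0, -3), (0, -4), (0, -5), (1, -5)])
Fold: move[1]->L => DLDDDR (positions: [(0, 0), (0, -1), (-1, -1), (-1, -2), (-1, -3), (-1, -4), (0, -4)])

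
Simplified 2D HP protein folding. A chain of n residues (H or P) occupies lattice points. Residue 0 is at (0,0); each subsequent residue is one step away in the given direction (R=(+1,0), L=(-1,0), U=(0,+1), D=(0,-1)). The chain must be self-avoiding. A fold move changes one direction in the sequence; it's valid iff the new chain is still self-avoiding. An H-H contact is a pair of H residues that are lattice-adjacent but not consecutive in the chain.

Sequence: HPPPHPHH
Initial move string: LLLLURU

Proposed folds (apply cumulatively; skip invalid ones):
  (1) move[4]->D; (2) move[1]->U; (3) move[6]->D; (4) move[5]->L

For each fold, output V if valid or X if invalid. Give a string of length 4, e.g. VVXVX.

Initial: LLLLURU -> [(0, 0), (-1, 0), (-2, 0), (-3, 0), (-4, 0), (-4, 1), (-3, 1), (-3, 2)]
Fold 1: move[4]->D => LLLLDRU INVALID (collision), skipped
Fold 2: move[1]->U => LULLURU VALID
Fold 3: move[6]->D => LULLURD INVALID (collision), skipped
Fold 4: move[5]->L => LULLULU VALID

Answer: XVXV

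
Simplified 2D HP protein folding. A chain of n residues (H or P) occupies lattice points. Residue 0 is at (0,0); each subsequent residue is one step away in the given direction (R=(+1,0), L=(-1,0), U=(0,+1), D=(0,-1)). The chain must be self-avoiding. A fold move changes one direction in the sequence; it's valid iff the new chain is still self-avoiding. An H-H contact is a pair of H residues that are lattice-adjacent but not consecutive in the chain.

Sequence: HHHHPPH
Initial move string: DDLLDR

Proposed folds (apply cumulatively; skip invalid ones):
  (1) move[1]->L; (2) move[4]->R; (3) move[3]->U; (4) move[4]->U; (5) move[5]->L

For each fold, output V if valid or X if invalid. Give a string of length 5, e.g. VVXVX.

Answer: VXXVV

Derivation:
Initial: DDLLDR -> [(0, 0), (0, -1), (0, -2), (-1, -2), (-2, -2), (-2, -3), (-1, -3)]
Fold 1: move[1]->L => DLLLDR VALID
Fold 2: move[4]->R => DLLLRR INVALID (collision), skipped
Fold 3: move[3]->U => DLLUDR INVALID (collision), skipped
Fold 4: move[4]->U => DLLLUR VALID
Fold 5: move[5]->L => DLLLUL VALID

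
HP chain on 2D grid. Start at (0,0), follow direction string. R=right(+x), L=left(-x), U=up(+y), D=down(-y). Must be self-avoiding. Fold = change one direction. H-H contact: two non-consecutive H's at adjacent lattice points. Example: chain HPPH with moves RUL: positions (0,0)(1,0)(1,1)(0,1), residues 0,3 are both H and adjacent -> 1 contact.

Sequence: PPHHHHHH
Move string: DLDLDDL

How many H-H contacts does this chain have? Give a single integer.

Positions: [(0, 0), (0, -1), (-1, -1), (-1, -2), (-2, -2), (-2, -3), (-2, -4), (-3, -4)]
No H-H contacts found.

Answer: 0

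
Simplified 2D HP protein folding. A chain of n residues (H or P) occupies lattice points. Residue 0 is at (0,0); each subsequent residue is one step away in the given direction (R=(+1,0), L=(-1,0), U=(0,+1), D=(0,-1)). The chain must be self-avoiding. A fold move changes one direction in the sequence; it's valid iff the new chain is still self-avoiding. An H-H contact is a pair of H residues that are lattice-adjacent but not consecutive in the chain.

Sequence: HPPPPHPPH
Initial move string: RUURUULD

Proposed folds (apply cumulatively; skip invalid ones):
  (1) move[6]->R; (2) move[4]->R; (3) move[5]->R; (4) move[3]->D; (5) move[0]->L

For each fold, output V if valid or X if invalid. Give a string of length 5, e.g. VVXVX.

Answer: VVVXV

Derivation:
Initial: RUURUULD -> [(0, 0), (1, 0), (1, 1), (1, 2), (2, 2), (2, 3), (2, 4), (1, 4), (1, 3)]
Fold 1: move[6]->R => RUURUURD VALID
Fold 2: move[4]->R => RUURRURD VALID
Fold 3: move[5]->R => RUURRRRD VALID
Fold 4: move[3]->D => RUUDRRRD INVALID (collision), skipped
Fold 5: move[0]->L => LUURRRRD VALID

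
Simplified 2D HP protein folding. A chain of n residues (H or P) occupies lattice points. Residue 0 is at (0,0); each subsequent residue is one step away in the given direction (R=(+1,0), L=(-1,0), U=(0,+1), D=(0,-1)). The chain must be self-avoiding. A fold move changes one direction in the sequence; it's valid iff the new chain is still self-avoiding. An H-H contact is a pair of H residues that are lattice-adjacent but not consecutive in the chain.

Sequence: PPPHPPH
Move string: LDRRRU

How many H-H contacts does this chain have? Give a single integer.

Positions: [(0, 0), (-1, 0), (-1, -1), (0, -1), (1, -1), (2, -1), (2, 0)]
No H-H contacts found.

Answer: 0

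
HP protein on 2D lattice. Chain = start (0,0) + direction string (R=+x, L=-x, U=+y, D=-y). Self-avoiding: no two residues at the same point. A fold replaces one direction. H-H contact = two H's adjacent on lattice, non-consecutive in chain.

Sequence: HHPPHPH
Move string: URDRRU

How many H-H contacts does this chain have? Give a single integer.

Positions: [(0, 0), (0, 1), (1, 1), (1, 0), (2, 0), (3, 0), (3, 1)]
No H-H contacts found.

Answer: 0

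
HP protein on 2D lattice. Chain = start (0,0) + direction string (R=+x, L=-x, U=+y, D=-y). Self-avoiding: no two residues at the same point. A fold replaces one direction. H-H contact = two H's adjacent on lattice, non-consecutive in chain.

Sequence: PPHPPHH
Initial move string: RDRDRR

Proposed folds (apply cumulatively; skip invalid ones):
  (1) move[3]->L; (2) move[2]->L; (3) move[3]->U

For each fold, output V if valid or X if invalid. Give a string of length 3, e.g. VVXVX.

Initial: RDRDRR -> [(0, 0), (1, 0), (1, -1), (2, -1), (2, -2), (3, -2), (4, -2)]
Fold 1: move[3]->L => RDRLRR INVALID (collision), skipped
Fold 2: move[2]->L => RDLDRR VALID
Fold 3: move[3]->U => RDLURR INVALID (collision), skipped

Answer: XVX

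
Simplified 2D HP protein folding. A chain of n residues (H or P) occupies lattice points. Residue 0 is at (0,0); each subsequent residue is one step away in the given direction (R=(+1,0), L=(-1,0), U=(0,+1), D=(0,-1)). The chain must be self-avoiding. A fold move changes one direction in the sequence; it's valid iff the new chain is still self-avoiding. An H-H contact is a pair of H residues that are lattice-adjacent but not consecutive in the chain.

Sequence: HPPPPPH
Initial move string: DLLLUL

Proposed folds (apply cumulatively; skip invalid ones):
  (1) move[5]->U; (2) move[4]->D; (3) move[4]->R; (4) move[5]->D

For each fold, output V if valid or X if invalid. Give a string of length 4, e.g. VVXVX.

Answer: VXXX

Derivation:
Initial: DLLLUL -> [(0, 0), (0, -1), (-1, -1), (-2, -1), (-3, -1), (-3, 0), (-4, 0)]
Fold 1: move[5]->U => DLLLUU VALID
Fold 2: move[4]->D => DLLLDU INVALID (collision), skipped
Fold 3: move[4]->R => DLLLRU INVALID (collision), skipped
Fold 4: move[5]->D => DLLLUD INVALID (collision), skipped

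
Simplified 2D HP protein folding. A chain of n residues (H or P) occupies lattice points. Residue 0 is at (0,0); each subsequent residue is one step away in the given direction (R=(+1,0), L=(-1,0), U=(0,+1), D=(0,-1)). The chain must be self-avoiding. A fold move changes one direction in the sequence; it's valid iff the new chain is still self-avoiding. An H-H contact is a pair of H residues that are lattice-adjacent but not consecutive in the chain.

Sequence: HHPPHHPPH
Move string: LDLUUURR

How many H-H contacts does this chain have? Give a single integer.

Answer: 1

Derivation:
Positions: [(0, 0), (-1, 0), (-1, -1), (-2, -1), (-2, 0), (-2, 1), (-2, 2), (-1, 2), (0, 2)]
H-H contact: residue 1 @(-1,0) - residue 4 @(-2, 0)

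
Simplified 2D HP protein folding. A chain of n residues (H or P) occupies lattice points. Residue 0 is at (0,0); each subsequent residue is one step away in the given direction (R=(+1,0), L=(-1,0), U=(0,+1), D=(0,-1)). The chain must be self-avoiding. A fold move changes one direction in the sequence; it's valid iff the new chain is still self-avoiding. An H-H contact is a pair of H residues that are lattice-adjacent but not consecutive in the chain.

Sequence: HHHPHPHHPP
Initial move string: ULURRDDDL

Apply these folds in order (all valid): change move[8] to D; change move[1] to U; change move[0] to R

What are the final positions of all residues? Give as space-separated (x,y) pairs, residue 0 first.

Initial moves: ULURRDDDL
Fold: move[8]->D => ULURRDDDD (positions: [(0, 0), (0, 1), (-1, 1), (-1, 2), (0, 2), (1, 2), (1, 1), (1, 0), (1, -1), (1, -2)])
Fold: move[1]->U => UUURRDDDD (positions: [(0, 0), (0, 1), (0, 2), (0, 3), (1, 3), (2, 3), (2, 2), (2, 1), (2, 0), (2, -1)])
Fold: move[0]->R => RUURRDDDD (positions: [(0, 0), (1, 0), (1, 1), (1, 2), (2, 2), (3, 2), (3, 1), (3, 0), (3, -1), (3, -2)])

Answer: (0,0) (1,0) (1,1) (1,2) (2,2) (3,2) (3,1) (3,0) (3,-1) (3,-2)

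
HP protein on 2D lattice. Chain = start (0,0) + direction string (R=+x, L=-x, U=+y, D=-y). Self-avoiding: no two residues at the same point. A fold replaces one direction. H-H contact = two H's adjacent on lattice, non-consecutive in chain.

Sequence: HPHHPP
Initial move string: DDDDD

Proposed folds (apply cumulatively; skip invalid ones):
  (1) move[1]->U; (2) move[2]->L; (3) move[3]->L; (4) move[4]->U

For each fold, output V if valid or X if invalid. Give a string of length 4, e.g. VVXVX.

Initial: DDDDD -> [(0, 0), (0, -1), (0, -2), (0, -3), (0, -4), (0, -5)]
Fold 1: move[1]->U => DUDDD INVALID (collision), skipped
Fold 2: move[2]->L => DDLDD VALID
Fold 3: move[3]->L => DDLLD VALID
Fold 4: move[4]->U => DDLLU VALID

Answer: XVVV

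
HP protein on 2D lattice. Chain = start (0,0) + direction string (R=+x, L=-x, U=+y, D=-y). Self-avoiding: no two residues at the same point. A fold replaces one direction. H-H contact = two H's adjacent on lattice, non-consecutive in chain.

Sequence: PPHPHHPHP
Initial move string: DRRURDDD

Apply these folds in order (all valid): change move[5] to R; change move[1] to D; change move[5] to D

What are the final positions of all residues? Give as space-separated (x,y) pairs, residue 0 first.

Initial moves: DRRURDDD
Fold: move[5]->R => DRRURRDD (positions: [(0, 0), (0, -1), (1, -1), (2, -1), (2, 0), (3, 0), (4, 0), (4, -1), (4, -2)])
Fold: move[1]->D => DDRURRDD (positions: [(0, 0), (0, -1), (0, -2), (1, -2), (1, -1), (2, -1), (3, -1), (3, -2), (3, -3)])
Fold: move[5]->D => DDRURDDD (positions: [(0, 0), (0, -1), (0, -2), (1, -2), (1, -1), (2, -1), (2, -2), (2, -3), (2, -4)])

Answer: (0,0) (0,-1) (0,-2) (1,-2) (1,-1) (2,-1) (2,-2) (2,-3) (2,-4)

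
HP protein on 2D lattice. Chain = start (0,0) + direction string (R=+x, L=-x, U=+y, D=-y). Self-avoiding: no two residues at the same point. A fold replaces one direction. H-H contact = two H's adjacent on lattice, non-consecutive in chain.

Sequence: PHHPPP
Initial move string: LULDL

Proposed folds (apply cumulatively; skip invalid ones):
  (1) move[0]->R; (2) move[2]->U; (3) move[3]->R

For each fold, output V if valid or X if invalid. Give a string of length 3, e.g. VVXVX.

Answer: XXX

Derivation:
Initial: LULDL -> [(0, 0), (-1, 0), (-1, 1), (-2, 1), (-2, 0), (-3, 0)]
Fold 1: move[0]->R => RULDL INVALID (collision), skipped
Fold 2: move[2]->U => LUUDL INVALID (collision), skipped
Fold 3: move[3]->R => LULRL INVALID (collision), skipped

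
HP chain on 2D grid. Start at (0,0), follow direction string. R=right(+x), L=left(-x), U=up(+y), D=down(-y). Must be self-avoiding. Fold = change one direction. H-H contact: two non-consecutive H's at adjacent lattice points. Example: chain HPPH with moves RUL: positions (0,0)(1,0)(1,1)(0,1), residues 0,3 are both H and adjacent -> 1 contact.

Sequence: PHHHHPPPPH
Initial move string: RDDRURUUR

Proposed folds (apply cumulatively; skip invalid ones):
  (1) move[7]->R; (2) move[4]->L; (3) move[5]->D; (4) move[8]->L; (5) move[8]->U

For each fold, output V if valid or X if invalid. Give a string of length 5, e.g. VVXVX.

Initial: RDDRURUUR -> [(0, 0), (1, 0), (1, -1), (1, -2), (2, -2), (2, -1), (3, -1), (3, 0), (3, 1), (4, 1)]
Fold 1: move[7]->R => RDDRURURR VALID
Fold 2: move[4]->L => RDDRLRURR INVALID (collision), skipped
Fold 3: move[5]->D => RDDRUDURR INVALID (collision), skipped
Fold 4: move[8]->L => RDDRURURL INVALID (collision), skipped
Fold 5: move[8]->U => RDDRURURU VALID

Answer: VXXXV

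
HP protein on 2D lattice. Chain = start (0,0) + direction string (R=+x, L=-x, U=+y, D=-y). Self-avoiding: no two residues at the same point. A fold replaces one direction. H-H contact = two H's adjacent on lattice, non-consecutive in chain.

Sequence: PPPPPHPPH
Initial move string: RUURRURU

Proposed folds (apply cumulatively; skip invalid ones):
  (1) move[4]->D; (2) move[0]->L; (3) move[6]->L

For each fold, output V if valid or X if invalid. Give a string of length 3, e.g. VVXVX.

Answer: XVV

Derivation:
Initial: RUURRURU -> [(0, 0), (1, 0), (1, 1), (1, 2), (2, 2), (3, 2), (3, 3), (4, 3), (4, 4)]
Fold 1: move[4]->D => RUURDURU INVALID (collision), skipped
Fold 2: move[0]->L => LUURRURU VALID
Fold 3: move[6]->L => LUURRULU VALID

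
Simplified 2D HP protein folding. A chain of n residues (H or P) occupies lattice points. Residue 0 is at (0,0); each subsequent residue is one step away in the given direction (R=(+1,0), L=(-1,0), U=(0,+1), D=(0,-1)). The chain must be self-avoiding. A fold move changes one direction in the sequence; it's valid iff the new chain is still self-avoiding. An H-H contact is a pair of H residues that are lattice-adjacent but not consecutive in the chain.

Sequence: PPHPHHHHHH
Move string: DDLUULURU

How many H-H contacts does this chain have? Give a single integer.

Positions: [(0, 0), (0, -1), (0, -2), (-1, -2), (-1, -1), (-1, 0), (-2, 0), (-2, 1), (-1, 1), (-1, 2)]
H-H contact: residue 5 @(-1,0) - residue 8 @(-1, 1)

Answer: 1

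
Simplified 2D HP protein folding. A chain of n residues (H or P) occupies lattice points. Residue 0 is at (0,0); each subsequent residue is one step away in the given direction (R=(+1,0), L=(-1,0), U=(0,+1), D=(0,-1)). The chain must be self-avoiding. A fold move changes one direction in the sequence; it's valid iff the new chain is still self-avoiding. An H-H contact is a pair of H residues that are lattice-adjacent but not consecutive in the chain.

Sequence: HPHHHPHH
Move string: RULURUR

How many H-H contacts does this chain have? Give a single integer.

Answer: 1

Derivation:
Positions: [(0, 0), (1, 0), (1, 1), (0, 1), (0, 2), (1, 2), (1, 3), (2, 3)]
H-H contact: residue 0 @(0,0) - residue 3 @(0, 1)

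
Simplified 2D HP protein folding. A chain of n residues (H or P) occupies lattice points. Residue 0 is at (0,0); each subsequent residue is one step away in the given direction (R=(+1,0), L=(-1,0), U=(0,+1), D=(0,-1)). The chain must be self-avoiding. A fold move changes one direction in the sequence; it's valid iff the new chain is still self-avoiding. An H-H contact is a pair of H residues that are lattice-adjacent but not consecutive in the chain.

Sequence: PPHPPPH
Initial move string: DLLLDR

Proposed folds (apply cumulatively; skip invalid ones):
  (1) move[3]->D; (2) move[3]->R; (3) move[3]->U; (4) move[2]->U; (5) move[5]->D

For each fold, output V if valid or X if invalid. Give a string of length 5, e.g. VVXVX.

Initial: DLLLDR -> [(0, 0), (0, -1), (-1, -1), (-2, -1), (-3, -1), (-3, -2), (-2, -2)]
Fold 1: move[3]->D => DLLDDR VALID
Fold 2: move[3]->R => DLLRDR INVALID (collision), skipped
Fold 3: move[3]->U => DLLUDR INVALID (collision), skipped
Fold 4: move[2]->U => DLUDDR INVALID (collision), skipped
Fold 5: move[5]->D => DLLDDD VALID

Answer: VXXXV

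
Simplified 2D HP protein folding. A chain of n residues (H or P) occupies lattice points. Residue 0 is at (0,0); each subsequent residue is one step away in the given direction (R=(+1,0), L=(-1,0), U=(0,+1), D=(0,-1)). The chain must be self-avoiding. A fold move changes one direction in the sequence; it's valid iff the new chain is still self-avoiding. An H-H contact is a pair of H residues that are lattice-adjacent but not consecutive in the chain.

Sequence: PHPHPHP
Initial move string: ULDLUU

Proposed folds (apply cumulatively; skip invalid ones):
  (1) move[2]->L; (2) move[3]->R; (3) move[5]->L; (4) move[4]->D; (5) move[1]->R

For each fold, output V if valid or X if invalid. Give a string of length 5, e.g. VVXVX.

Initial: ULDLUU -> [(0, 0), (0, 1), (-1, 1), (-1, 0), (-2, 0), (-2, 1), (-2, 2)]
Fold 1: move[2]->L => ULLLUU VALID
Fold 2: move[3]->R => ULLRUU INVALID (collision), skipped
Fold 3: move[5]->L => ULLLUL VALID
Fold 4: move[4]->D => ULLLDL VALID
Fold 5: move[1]->R => URLLDL INVALID (collision), skipped

Answer: VXVVX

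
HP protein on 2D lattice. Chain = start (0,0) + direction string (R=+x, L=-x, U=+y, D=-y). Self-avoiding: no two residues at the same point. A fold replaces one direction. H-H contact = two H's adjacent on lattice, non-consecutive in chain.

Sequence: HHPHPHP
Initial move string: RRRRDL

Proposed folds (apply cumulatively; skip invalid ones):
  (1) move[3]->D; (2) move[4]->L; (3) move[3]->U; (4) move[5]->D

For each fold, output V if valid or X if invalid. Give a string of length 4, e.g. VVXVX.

Answer: VVVX

Derivation:
Initial: RRRRDL -> [(0, 0), (1, 0), (2, 0), (3, 0), (4, 0), (4, -1), (3, -1)]
Fold 1: move[3]->D => RRRDDL VALID
Fold 2: move[4]->L => RRRDLL VALID
Fold 3: move[3]->U => RRRULL VALID
Fold 4: move[5]->D => RRRULD INVALID (collision), skipped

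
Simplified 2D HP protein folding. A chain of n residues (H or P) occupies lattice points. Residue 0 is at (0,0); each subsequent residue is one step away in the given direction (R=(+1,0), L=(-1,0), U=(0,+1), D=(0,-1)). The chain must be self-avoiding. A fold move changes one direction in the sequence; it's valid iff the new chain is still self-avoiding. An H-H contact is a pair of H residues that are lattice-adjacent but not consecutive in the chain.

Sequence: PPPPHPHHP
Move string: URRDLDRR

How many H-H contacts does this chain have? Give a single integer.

Answer: 1

Derivation:
Positions: [(0, 0), (0, 1), (1, 1), (2, 1), (2, 0), (1, 0), (1, -1), (2, -1), (3, -1)]
H-H contact: residue 4 @(2,0) - residue 7 @(2, -1)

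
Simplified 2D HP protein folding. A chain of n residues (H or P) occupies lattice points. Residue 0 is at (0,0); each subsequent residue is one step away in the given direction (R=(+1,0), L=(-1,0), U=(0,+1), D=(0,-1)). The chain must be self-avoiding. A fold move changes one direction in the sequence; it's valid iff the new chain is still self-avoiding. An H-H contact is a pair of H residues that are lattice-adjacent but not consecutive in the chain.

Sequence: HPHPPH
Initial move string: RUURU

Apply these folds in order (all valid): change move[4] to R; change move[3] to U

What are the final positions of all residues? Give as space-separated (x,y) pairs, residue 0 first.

Initial moves: RUURU
Fold: move[4]->R => RUURR (positions: [(0, 0), (1, 0), (1, 1), (1, 2), (2, 2), (3, 2)])
Fold: move[3]->U => RUUUR (positions: [(0, 0), (1, 0), (1, 1), (1, 2), (1, 3), (2, 3)])

Answer: (0,0) (1,0) (1,1) (1,2) (1,3) (2,3)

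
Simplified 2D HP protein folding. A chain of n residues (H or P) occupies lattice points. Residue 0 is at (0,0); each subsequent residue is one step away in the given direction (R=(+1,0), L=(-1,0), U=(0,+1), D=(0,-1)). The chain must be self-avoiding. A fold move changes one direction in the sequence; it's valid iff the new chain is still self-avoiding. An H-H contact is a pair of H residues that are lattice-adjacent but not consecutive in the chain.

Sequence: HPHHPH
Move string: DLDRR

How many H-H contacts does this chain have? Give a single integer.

Answer: 0

Derivation:
Positions: [(0, 0), (0, -1), (-1, -1), (-1, -2), (0, -2), (1, -2)]
No H-H contacts found.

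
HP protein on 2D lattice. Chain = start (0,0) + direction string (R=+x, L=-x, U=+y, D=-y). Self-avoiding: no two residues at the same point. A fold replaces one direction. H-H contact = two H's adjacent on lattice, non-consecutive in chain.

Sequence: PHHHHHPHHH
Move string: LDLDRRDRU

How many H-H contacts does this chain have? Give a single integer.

Answer: 1

Derivation:
Positions: [(0, 0), (-1, 0), (-1, -1), (-2, -1), (-2, -2), (-1, -2), (0, -2), (0, -3), (1, -3), (1, -2)]
H-H contact: residue 2 @(-1,-1) - residue 5 @(-1, -2)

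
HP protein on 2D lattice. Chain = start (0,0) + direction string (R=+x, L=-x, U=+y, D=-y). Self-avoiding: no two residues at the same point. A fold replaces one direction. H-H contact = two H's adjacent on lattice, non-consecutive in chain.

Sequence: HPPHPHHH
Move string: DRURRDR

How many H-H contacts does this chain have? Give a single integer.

Positions: [(0, 0), (0, -1), (1, -1), (1, 0), (2, 0), (3, 0), (3, -1), (4, -1)]
H-H contact: residue 0 @(0,0) - residue 3 @(1, 0)

Answer: 1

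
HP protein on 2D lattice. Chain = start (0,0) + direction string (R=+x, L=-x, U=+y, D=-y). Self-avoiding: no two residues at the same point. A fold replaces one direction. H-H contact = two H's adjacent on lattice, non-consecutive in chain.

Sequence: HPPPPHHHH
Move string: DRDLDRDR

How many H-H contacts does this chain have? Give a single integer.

Positions: [(0, 0), (0, -1), (1, -1), (1, -2), (0, -2), (0, -3), (1, -3), (1, -4), (2, -4)]
No H-H contacts found.

Answer: 0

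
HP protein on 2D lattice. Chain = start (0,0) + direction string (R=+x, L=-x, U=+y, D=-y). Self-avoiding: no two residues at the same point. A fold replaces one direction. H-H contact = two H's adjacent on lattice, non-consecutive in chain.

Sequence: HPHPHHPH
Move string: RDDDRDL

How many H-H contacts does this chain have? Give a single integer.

Answer: 1

Derivation:
Positions: [(0, 0), (1, 0), (1, -1), (1, -2), (1, -3), (2, -3), (2, -4), (1, -4)]
H-H contact: residue 4 @(1,-3) - residue 7 @(1, -4)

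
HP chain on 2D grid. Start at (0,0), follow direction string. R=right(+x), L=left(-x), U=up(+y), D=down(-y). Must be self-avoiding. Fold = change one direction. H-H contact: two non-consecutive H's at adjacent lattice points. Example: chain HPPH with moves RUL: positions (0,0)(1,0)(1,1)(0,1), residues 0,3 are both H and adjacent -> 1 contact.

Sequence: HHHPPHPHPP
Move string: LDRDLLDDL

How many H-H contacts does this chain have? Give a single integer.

Answer: 1

Derivation:
Positions: [(0, 0), (-1, 0), (-1, -1), (0, -1), (0, -2), (-1, -2), (-2, -2), (-2, -3), (-2, -4), (-3, -4)]
H-H contact: residue 2 @(-1,-1) - residue 5 @(-1, -2)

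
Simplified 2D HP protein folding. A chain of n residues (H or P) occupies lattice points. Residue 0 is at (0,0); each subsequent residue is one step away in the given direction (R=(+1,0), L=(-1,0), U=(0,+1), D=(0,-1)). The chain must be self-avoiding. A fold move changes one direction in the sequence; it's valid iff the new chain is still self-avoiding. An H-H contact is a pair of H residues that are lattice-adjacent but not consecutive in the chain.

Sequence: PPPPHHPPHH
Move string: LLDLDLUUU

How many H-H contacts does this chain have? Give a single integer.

Positions: [(0, 0), (-1, 0), (-2, 0), (-2, -1), (-3, -1), (-3, -2), (-4, -2), (-4, -1), (-4, 0), (-4, 1)]
No H-H contacts found.

Answer: 0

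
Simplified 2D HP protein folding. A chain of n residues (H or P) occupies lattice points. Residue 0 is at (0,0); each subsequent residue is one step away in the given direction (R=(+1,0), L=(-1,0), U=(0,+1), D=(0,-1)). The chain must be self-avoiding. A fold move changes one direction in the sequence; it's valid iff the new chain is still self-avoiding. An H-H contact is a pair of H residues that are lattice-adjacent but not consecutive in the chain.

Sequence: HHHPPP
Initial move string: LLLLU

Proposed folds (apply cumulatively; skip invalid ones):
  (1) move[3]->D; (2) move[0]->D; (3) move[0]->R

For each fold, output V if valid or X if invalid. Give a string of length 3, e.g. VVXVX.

Answer: XVX

Derivation:
Initial: LLLLU -> [(0, 0), (-1, 0), (-2, 0), (-3, 0), (-4, 0), (-4, 1)]
Fold 1: move[3]->D => LLLDU INVALID (collision), skipped
Fold 2: move[0]->D => DLLLU VALID
Fold 3: move[0]->R => RLLLU INVALID (collision), skipped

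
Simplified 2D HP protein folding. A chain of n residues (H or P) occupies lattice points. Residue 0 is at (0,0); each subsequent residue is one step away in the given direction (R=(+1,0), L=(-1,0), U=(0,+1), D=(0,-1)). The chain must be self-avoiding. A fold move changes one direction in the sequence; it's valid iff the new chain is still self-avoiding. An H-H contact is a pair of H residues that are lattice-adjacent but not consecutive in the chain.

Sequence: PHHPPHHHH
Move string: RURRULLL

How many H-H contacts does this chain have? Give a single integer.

Answer: 1

Derivation:
Positions: [(0, 0), (1, 0), (1, 1), (2, 1), (3, 1), (3, 2), (2, 2), (1, 2), (0, 2)]
H-H contact: residue 2 @(1,1) - residue 7 @(1, 2)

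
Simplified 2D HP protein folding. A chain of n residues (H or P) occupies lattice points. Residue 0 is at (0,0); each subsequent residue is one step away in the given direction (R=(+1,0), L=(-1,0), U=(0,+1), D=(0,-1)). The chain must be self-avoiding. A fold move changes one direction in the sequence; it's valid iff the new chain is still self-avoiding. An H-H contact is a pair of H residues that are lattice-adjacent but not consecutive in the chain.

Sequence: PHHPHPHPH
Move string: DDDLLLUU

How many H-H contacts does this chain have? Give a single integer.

Positions: [(0, 0), (0, -1), (0, -2), (0, -3), (-1, -3), (-2, -3), (-3, -3), (-3, -2), (-3, -1)]
No H-H contacts found.

Answer: 0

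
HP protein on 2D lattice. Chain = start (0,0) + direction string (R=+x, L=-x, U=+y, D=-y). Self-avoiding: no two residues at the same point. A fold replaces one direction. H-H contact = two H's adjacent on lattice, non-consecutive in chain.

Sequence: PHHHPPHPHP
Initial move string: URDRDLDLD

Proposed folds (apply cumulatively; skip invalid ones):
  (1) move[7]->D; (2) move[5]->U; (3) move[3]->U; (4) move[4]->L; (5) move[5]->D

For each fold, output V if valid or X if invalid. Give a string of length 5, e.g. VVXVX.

Initial: URDRDLDLD -> [(0, 0), (0, 1), (1, 1), (1, 0), (2, 0), (2, -1), (1, -1), (1, -2), (0, -2), (0, -3)]
Fold 1: move[7]->D => URDRDLDDD VALID
Fold 2: move[5]->U => URDRDUDDD INVALID (collision), skipped
Fold 3: move[3]->U => URDUDLDDD INVALID (collision), skipped
Fold 4: move[4]->L => URDRLLDDD INVALID (collision), skipped
Fold 5: move[5]->D => URDRDDDDD VALID

Answer: VXXXV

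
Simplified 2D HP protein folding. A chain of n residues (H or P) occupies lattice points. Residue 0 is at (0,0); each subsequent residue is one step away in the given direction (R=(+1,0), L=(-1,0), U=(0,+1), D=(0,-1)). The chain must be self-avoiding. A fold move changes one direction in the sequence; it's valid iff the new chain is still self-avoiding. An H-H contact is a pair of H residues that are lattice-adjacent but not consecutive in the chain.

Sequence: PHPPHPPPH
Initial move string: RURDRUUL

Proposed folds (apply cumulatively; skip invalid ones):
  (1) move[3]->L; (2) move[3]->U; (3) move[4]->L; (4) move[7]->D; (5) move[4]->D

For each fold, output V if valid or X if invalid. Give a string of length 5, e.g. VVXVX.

Initial: RURDRUUL -> [(0, 0), (1, 0), (1, 1), (2, 1), (2, 0), (3, 0), (3, 1), (3, 2), (2, 2)]
Fold 1: move[3]->L => RURLRUUL INVALID (collision), skipped
Fold 2: move[3]->U => RURURUUL VALID
Fold 3: move[4]->L => RURULUUL VALID
Fold 4: move[7]->D => RURULUUD INVALID (collision), skipped
Fold 5: move[4]->D => RURUDUUL INVALID (collision), skipped

Answer: XVVXX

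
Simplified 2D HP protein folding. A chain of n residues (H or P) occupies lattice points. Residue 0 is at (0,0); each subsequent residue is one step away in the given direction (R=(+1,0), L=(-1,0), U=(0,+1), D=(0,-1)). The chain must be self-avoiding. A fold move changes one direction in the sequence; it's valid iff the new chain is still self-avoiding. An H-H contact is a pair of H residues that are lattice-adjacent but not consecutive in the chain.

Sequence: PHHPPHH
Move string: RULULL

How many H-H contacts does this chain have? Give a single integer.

Answer: 0

Derivation:
Positions: [(0, 0), (1, 0), (1, 1), (0, 1), (0, 2), (-1, 2), (-2, 2)]
No H-H contacts found.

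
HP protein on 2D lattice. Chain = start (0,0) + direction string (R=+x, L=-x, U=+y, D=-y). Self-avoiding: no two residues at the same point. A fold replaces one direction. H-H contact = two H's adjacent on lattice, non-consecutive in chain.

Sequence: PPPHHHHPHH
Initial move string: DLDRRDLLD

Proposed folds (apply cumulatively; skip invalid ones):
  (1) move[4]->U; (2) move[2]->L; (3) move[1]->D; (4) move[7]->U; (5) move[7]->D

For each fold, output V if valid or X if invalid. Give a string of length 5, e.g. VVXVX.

Answer: XXVXV

Derivation:
Initial: DLDRRDLLD -> [(0, 0), (0, -1), (-1, -1), (-1, -2), (0, -2), (1, -2), (1, -3), (0, -3), (-1, -3), (-1, -4)]
Fold 1: move[4]->U => DLDRUDLLD INVALID (collision), skipped
Fold 2: move[2]->L => DLLRRDLLD INVALID (collision), skipped
Fold 3: move[1]->D => DDDRRDLLD VALID
Fold 4: move[7]->U => DDDRRDLUD INVALID (collision), skipped
Fold 5: move[7]->D => DDDRRDLDD VALID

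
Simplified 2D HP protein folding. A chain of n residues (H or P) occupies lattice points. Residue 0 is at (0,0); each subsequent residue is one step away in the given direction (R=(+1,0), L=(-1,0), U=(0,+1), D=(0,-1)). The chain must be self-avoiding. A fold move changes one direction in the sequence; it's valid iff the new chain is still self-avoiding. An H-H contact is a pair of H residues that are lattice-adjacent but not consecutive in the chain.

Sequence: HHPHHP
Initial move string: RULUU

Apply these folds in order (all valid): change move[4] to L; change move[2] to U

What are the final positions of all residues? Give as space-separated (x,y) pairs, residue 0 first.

Answer: (0,0) (1,0) (1,1) (1,2) (1,3) (0,3)

Derivation:
Initial moves: RULUU
Fold: move[4]->L => RULUL (positions: [(0, 0), (1, 0), (1, 1), (0, 1), (0, 2), (-1, 2)])
Fold: move[2]->U => RUUUL (positions: [(0, 0), (1, 0), (1, 1), (1, 2), (1, 3), (0, 3)])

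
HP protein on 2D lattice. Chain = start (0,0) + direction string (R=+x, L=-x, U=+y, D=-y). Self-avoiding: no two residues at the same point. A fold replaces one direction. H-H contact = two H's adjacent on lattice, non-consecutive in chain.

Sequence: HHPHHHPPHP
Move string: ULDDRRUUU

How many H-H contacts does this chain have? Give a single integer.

Answer: 3

Derivation:
Positions: [(0, 0), (0, 1), (-1, 1), (-1, 0), (-1, -1), (0, -1), (1, -1), (1, 0), (1, 1), (1, 2)]
H-H contact: residue 0 @(0,0) - residue 3 @(-1, 0)
H-H contact: residue 0 @(0,0) - residue 5 @(0, -1)
H-H contact: residue 1 @(0,1) - residue 8 @(1, 1)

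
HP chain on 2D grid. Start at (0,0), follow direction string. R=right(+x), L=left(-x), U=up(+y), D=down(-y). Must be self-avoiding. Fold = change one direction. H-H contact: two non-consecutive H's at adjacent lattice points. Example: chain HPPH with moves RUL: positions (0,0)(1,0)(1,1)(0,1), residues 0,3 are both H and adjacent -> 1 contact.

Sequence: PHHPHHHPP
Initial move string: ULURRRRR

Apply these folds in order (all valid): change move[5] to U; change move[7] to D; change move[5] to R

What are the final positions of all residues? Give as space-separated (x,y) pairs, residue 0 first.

Answer: (0,0) (0,1) (-1,1) (-1,2) (0,2) (1,2) (2,2) (3,2) (3,1)

Derivation:
Initial moves: ULURRRRR
Fold: move[5]->U => ULURRURR (positions: [(0, 0), (0, 1), (-1, 1), (-1, 2), (0, 2), (1, 2), (1, 3), (2, 3), (3, 3)])
Fold: move[7]->D => ULURRURD (positions: [(0, 0), (0, 1), (-1, 1), (-1, 2), (0, 2), (1, 2), (1, 3), (2, 3), (2, 2)])
Fold: move[5]->R => ULURRRRD (positions: [(0, 0), (0, 1), (-1, 1), (-1, 2), (0, 2), (1, 2), (2, 2), (3, 2), (3, 1)])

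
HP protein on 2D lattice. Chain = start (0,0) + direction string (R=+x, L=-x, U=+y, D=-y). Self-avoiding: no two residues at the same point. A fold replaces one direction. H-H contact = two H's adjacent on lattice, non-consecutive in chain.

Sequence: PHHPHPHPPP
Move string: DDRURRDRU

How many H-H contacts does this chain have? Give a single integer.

Answer: 1

Derivation:
Positions: [(0, 0), (0, -1), (0, -2), (1, -2), (1, -1), (2, -1), (3, -1), (3, -2), (4, -2), (4, -1)]
H-H contact: residue 1 @(0,-1) - residue 4 @(1, -1)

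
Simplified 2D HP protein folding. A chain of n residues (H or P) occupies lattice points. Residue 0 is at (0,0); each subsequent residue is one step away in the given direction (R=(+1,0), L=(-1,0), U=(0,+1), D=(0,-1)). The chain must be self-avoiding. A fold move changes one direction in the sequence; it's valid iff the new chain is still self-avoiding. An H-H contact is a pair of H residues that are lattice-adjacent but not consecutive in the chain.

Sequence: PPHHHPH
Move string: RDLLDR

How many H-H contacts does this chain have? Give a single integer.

Positions: [(0, 0), (1, 0), (1, -1), (0, -1), (-1, -1), (-1, -2), (0, -2)]
H-H contact: residue 3 @(0,-1) - residue 6 @(0, -2)

Answer: 1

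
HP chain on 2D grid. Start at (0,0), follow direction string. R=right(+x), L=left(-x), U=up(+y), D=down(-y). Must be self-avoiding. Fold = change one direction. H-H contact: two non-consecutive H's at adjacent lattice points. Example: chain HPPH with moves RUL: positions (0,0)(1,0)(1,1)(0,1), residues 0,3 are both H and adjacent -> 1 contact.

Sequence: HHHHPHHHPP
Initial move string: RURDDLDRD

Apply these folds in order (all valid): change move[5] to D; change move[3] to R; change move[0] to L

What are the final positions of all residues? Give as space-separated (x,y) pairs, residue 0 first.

Initial moves: RURDDLDRD
Fold: move[5]->D => RURDDDDRD (positions: [(0, 0), (1, 0), (1, 1), (2, 1), (2, 0), (2, -1), (2, -2), (2, -3), (3, -3), (3, -4)])
Fold: move[3]->R => RURRDDDRD (positions: [(0, 0), (1, 0), (1, 1), (2, 1), (3, 1), (3, 0), (3, -1), (3, -2), (4, -2), (4, -3)])
Fold: move[0]->L => LURRDDDRD (positions: [(0, 0), (-1, 0), (-1, 1), (0, 1), (1, 1), (1, 0), (1, -1), (1, -2), (2, -2), (2, -3)])

Answer: (0,0) (-1,0) (-1,1) (0,1) (1,1) (1,0) (1,-1) (1,-2) (2,-2) (2,-3)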